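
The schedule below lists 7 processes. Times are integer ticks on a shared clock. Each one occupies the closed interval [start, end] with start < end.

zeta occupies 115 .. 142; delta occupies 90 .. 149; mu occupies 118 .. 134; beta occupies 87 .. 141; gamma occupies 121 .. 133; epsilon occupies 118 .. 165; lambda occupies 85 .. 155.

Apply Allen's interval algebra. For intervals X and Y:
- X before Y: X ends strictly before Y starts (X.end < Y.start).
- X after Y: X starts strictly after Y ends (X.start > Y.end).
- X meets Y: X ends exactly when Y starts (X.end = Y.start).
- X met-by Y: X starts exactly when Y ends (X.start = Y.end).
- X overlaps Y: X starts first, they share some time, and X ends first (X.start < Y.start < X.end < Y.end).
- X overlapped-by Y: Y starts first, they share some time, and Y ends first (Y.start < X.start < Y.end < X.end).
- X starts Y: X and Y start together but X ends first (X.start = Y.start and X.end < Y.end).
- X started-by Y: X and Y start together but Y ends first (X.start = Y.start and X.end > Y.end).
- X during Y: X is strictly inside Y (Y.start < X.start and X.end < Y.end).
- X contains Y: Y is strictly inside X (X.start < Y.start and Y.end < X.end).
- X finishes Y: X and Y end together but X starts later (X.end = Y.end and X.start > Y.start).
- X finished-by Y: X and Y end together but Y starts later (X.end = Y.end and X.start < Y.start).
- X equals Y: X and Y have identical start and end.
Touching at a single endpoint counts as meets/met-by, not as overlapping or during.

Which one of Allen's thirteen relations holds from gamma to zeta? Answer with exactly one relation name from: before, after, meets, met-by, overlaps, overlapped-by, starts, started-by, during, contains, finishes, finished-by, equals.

gamma = [121, 133]; zeta = [115, 142].
Compare endpoints: gamma.start > zeta.start, gamma.start < zeta.end, gamma.end > zeta.start, gamma.end < zeta.end.
That pattern is 'during'.

during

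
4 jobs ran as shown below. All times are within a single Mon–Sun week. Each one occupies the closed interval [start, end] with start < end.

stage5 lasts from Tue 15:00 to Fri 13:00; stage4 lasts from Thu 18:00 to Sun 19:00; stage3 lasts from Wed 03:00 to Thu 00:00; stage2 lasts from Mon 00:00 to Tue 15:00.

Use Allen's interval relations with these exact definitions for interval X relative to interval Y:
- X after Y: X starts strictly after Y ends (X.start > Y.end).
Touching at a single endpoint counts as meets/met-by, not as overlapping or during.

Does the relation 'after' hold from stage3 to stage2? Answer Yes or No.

stage3 = [Wed 03:00, Thu 00:00], stage2 = [Mon 00:00, Tue 15:00].
Actual relation of stage3 to stage2: after.
Asked whether 'after' holds → Yes.

Yes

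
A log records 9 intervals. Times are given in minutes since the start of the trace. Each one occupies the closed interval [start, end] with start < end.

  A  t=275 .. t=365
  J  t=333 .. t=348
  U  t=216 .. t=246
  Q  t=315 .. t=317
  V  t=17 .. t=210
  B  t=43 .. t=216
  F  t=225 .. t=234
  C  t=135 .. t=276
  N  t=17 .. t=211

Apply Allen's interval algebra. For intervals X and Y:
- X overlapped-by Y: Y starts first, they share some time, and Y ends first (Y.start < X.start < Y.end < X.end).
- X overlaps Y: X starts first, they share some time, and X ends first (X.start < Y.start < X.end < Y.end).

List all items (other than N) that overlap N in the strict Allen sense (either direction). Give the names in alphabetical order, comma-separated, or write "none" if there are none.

B, C

Target N = [t=17, t=211].
A [t=275, t=365] → after → no.
B [t=43, t=216] → overlapped-by → yes.
C [t=135, t=276] → overlapped-by → yes.
F [t=225, t=234] → after → no.
J [t=333, t=348] → after → no.
Q [t=315, t=317] → after → no.
U [t=216, t=246] → after → no.
V [t=17, t=210] → starts → no.
Result: B, C.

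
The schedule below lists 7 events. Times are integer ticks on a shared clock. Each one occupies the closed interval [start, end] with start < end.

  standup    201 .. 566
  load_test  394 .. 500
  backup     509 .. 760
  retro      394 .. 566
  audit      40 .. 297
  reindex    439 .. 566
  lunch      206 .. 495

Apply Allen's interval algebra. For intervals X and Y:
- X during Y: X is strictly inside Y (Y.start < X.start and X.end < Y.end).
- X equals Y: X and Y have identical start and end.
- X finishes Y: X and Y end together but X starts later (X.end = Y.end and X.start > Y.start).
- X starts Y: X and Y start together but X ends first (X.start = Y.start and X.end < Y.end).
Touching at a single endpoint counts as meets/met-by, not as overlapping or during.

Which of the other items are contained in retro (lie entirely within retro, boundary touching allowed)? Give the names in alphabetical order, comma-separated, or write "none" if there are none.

Target retro = [394, 566].
audit [40, 297] → before → no.
backup [509, 760] → overlapped-by → no.
load_test [394, 500] → starts → yes.
lunch [206, 495] → overlaps → no.
reindex [439, 566] → finishes → yes.
standup [201, 566] → finished-by → no.
Result: load_test, reindex.

load_test, reindex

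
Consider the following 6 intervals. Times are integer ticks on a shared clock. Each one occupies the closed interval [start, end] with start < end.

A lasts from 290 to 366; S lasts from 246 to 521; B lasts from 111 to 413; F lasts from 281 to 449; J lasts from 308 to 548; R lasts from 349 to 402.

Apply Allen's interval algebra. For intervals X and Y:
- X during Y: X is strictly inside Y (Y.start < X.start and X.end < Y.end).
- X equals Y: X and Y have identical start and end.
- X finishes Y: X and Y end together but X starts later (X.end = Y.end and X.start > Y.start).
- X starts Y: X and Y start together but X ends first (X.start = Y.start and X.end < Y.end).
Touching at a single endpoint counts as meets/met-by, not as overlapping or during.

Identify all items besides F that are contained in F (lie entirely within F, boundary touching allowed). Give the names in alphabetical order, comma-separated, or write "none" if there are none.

Target F = [281, 449].
A [290, 366] → during → yes.
B [111, 413] → overlaps → no.
J [308, 548] → overlapped-by → no.
R [349, 402] → during → yes.
S [246, 521] → contains → no.
Result: A, R.

A, R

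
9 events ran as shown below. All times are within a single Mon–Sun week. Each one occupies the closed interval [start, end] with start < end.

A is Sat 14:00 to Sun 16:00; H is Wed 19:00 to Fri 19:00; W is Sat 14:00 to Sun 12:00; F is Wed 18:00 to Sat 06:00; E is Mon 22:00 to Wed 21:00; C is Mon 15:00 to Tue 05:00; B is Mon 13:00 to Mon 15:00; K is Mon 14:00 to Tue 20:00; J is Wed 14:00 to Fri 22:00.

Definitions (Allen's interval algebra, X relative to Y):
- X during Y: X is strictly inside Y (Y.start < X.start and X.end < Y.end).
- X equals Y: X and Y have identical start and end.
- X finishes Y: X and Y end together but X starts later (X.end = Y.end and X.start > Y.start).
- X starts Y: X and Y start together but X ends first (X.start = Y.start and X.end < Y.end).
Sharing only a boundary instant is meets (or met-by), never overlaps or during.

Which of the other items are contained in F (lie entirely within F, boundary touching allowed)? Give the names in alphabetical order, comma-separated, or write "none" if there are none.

H

Target F = [Wed 18:00, Sat 06:00].
A [Sat 14:00, Sun 16:00] → after → no.
B [Mon 13:00, Mon 15:00] → before → no.
C [Mon 15:00, Tue 05:00] → before → no.
E [Mon 22:00, Wed 21:00] → overlaps → no.
H [Wed 19:00, Fri 19:00] → during → yes.
J [Wed 14:00, Fri 22:00] → overlaps → no.
K [Mon 14:00, Tue 20:00] → before → no.
W [Sat 14:00, Sun 12:00] → after → no.
Result: H.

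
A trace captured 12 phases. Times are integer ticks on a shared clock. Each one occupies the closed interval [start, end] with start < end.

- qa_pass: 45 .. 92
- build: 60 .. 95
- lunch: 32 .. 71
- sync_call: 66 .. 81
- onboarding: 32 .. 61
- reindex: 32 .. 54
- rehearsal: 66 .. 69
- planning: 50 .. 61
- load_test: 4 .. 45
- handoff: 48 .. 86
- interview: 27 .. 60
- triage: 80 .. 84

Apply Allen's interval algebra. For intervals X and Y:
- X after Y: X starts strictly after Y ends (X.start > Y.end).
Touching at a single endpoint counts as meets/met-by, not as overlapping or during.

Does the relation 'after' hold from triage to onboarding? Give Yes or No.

Yes

triage = [80, 84], onboarding = [32, 61].
Actual relation of triage to onboarding: after.
Asked whether 'after' holds → Yes.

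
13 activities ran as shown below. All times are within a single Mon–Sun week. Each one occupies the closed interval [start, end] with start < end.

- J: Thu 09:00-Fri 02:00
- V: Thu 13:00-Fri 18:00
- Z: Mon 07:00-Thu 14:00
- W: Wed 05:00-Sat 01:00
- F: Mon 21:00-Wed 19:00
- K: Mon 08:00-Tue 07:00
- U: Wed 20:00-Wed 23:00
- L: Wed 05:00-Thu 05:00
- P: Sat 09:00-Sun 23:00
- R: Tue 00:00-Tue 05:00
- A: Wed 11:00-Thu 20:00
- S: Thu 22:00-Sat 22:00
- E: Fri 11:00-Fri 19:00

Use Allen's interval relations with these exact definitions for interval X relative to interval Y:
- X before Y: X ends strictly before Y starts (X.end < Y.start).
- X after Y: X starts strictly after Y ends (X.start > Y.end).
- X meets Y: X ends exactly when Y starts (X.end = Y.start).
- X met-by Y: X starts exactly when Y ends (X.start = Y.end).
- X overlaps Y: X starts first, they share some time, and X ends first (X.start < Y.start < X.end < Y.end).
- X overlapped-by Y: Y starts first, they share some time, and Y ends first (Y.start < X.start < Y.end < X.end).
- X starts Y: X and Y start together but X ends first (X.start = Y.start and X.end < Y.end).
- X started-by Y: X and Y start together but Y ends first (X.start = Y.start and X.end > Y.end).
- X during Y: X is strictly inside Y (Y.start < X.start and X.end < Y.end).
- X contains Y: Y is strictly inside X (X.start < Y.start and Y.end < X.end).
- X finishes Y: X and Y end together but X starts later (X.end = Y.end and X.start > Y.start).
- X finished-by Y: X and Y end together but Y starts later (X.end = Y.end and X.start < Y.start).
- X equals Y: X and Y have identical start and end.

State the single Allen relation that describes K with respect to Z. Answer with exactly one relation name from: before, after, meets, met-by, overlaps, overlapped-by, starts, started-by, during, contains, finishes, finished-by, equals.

during

K = [Mon 08:00, Tue 07:00]; Z = [Mon 07:00, Thu 14:00].
Compare endpoints: K.start > Z.start, K.start < Z.end, K.end > Z.start, K.end < Z.end.
That pattern is 'during'.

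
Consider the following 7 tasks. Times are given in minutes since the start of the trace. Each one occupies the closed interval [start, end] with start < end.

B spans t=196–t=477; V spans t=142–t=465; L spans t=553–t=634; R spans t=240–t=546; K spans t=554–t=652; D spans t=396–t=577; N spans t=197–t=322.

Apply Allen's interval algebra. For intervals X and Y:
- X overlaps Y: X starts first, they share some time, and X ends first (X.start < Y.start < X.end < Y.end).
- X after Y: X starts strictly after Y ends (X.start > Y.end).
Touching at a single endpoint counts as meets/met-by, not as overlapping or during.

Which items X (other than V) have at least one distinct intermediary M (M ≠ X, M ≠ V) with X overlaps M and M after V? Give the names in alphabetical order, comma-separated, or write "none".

Target V = [t=142, t=465].
Intermediaries M with M after V: K, L.
Via K — items with X overlaps K: D, L.
Via L — items with X overlaps L: D.
Union: D, L.

D, L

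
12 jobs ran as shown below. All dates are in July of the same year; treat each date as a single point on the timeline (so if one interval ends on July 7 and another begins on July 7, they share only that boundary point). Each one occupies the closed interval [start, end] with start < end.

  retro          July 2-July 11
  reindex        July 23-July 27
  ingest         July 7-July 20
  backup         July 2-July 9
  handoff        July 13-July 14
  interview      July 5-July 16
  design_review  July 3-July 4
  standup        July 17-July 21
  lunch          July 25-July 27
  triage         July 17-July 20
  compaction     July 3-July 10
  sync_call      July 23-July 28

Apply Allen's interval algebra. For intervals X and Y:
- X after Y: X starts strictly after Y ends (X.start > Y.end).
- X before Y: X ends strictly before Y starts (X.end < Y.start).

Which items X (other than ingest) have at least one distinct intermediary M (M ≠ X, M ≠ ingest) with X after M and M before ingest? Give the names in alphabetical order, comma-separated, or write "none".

handoff, interview, lunch, reindex, standup, sync_call, triage

Target ingest = [July 7, July 20].
Intermediaries M with M before ingest: design_review.
Via design_review — items with X after design_review: handoff, interview, lunch, reindex, standup, sync_call, triage.
Union: handoff, interview, lunch, reindex, standup, sync_call, triage.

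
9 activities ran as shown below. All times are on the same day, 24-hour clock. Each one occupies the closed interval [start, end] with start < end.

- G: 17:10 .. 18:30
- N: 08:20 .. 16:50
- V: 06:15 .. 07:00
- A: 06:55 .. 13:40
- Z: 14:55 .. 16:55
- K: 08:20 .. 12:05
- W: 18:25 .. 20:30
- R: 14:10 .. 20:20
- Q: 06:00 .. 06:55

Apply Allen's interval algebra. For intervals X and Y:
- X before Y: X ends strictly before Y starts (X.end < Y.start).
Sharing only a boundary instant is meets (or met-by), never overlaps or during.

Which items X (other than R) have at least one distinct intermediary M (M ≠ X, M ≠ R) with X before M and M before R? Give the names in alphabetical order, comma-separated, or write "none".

Target R = [14:10, 20:20].
Intermediaries M with M before R: A, K, Q, V.
Via A — items with X before A: none.
Via K — items with X before K: Q, V.
Via Q — items with X before Q: none.
Via V — items with X before V: none.
Union: Q, V.

Q, V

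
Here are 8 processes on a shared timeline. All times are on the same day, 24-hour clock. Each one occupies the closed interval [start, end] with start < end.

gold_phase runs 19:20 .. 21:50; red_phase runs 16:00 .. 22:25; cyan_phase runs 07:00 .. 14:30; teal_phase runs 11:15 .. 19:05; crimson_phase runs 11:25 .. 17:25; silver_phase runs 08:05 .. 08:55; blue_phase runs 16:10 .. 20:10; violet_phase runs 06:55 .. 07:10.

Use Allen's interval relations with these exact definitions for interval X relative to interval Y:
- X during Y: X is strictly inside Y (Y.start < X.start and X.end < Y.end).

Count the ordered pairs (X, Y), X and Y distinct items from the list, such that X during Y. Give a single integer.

Checking all 56 ordered pairs for relation 'during'; matching pairs in alphabetical order:
(blue_phase, red_phase): blue_phase during red_phase ✓
(crimson_phase, teal_phase): crimson_phase during teal_phase ✓
(gold_phase, red_phase): gold_phase during red_phase ✓
(silver_phase, cyan_phase): silver_phase during cyan_phase ✓
Count: 4.

4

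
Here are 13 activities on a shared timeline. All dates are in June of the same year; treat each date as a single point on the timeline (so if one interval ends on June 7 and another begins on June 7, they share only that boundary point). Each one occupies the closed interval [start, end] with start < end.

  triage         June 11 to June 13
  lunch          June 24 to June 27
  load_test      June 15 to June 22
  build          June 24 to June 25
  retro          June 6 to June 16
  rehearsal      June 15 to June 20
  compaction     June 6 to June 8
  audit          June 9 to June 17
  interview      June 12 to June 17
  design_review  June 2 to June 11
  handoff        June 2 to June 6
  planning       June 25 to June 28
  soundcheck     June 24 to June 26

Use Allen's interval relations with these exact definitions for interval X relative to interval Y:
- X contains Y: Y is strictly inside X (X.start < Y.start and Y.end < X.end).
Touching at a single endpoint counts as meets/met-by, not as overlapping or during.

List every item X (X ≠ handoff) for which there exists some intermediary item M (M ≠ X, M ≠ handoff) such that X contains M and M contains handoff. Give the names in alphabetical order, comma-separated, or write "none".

none

Target handoff = [June 2, June 6].
Intermediaries M with M contains handoff: none.
Union: none.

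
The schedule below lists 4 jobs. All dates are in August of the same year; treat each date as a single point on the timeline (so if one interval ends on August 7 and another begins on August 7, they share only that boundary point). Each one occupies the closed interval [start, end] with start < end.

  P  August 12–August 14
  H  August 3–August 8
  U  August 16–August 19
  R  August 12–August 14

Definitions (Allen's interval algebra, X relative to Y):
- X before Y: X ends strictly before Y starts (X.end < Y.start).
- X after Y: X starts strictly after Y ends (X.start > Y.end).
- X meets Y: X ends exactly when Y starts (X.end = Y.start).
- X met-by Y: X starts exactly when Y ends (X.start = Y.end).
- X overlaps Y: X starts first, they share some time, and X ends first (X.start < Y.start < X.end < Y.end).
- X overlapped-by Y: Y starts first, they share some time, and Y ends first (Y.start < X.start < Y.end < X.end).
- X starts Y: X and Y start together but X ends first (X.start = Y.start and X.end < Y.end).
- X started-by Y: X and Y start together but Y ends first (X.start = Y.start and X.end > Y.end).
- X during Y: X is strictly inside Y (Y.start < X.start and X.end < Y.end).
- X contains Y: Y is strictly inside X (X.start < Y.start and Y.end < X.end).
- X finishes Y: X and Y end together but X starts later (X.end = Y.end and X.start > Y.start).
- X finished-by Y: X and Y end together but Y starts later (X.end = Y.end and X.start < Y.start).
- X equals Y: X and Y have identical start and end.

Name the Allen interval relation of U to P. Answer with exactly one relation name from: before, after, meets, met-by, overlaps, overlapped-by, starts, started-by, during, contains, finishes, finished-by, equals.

U = [August 16, August 19]; P = [August 12, August 14].
Compare endpoints: U.start > P.start, U.start > P.end, U.end > P.start, U.end > P.end.
That pattern is 'after'.

after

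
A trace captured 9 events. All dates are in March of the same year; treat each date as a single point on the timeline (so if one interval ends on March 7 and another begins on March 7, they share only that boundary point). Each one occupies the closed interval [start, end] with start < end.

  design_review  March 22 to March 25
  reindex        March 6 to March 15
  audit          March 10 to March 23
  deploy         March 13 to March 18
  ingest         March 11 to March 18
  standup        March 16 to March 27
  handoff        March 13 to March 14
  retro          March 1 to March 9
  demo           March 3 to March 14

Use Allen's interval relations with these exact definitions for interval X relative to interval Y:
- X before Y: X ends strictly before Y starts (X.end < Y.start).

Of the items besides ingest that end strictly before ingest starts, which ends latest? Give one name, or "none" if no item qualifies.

Target ingest = [March 11, March 18].
audit [March 10, March 23] → contains → excluded.
demo [March 3, March 14] → overlaps → excluded.
deploy [March 13, March 18] → finishes → excluded.
design_review [March 22, March 25] → after → excluded.
handoff [March 13, March 14] → during → excluded.
reindex [March 6, March 15] → overlaps → excluded.
retro [March 1, March 9] → before → candidate.
standup [March 16, March 27] → overlapped-by → excluded.
Among candidates, latest end is March 9 → retro.

retro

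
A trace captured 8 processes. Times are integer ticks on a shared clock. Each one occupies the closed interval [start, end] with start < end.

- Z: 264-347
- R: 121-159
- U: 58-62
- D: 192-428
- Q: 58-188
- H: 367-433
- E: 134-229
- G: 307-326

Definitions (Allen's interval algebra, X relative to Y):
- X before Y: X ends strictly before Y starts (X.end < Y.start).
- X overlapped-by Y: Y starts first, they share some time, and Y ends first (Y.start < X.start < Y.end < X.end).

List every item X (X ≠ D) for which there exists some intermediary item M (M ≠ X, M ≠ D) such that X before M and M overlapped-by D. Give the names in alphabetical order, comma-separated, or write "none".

E, G, Q, R, U, Z

Target D = [192, 428].
Intermediaries M with M overlapped-by D: H.
Via H — items with X before H: E, G, Q, R, U, Z.
Union: E, G, Q, R, U, Z.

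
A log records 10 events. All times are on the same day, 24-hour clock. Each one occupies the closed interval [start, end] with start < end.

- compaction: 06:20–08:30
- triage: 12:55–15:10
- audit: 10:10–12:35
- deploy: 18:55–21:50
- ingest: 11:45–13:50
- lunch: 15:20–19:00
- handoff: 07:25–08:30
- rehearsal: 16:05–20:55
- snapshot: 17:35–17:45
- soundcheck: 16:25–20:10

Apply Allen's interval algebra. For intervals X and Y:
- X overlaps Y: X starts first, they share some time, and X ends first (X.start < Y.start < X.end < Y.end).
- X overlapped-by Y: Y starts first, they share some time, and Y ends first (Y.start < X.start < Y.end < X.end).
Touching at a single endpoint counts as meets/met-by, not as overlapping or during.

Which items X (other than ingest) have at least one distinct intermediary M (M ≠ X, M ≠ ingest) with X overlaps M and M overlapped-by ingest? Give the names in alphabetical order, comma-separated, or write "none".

none

Target ingest = [11:45, 13:50].
Intermediaries M with M overlapped-by ingest: triage.
Via triage — items with X overlaps triage: none.
Union: none.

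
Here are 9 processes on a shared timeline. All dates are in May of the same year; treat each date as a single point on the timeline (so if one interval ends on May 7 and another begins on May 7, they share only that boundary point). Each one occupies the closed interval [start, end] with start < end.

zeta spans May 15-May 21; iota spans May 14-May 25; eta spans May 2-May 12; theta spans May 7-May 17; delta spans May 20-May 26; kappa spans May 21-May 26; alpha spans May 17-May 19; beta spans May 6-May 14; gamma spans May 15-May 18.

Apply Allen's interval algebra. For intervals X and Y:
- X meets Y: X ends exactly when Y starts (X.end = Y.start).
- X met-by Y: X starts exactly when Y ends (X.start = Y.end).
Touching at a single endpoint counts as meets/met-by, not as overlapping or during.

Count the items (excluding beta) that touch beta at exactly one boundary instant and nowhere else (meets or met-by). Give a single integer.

Target beta = [May 6, May 14].
alpha [May 17, May 19] → after → no.
delta [May 20, May 26] → after → no.
eta [May 2, May 12] → overlaps → no.
gamma [May 15, May 18] → after → no.
iota [May 14, May 25] → met-by → counts.
kappa [May 21, May 26] → after → no.
theta [May 7, May 17] → overlapped-by → no.
zeta [May 15, May 21] → after → no.
Total: 1.

1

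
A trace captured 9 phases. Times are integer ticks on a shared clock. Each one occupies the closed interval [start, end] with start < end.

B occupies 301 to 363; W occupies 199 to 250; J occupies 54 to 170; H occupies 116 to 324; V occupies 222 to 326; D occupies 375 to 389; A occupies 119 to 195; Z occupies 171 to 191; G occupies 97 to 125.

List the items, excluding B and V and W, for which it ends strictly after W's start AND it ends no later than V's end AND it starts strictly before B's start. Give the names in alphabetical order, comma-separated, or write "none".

Conditions: its end is strictly after W's start (X.end > 199) AND its end is no later than V's end (X.end <= 326) AND its start is strictly before B's start (X.start < 301).
A: end 195 > 199? ✗; end 195 <= 326? ✓; start 119 < 301? ✓ → no.
D: end 389 > 199? ✓; end 389 <= 326? ✗; start 375 < 301? ✗ → no.
G: end 125 > 199? ✗; end 125 <= 326? ✓; start 97 < 301? ✓ → no.
H: end 324 > 199? ✓; end 324 <= 326? ✓; start 116 < 301? ✓ → yes.
J: end 170 > 199? ✗; end 170 <= 326? ✓; start 54 < 301? ✓ → no.
Z: end 191 > 199? ✗; end 191 <= 326? ✓; start 171 < 301? ✓ → no.
Result: H.

H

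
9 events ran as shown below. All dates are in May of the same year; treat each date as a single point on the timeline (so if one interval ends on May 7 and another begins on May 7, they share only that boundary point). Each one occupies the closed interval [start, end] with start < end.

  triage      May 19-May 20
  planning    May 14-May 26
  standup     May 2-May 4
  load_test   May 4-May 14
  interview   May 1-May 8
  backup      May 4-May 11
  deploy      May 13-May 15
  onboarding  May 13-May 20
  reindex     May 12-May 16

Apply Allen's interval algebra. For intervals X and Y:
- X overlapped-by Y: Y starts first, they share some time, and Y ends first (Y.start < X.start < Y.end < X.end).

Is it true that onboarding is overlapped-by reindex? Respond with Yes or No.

onboarding = [May 13, May 20], reindex = [May 12, May 16].
Actual relation of onboarding to reindex: overlapped-by.
Asked whether 'overlapped-by' holds → Yes.

Yes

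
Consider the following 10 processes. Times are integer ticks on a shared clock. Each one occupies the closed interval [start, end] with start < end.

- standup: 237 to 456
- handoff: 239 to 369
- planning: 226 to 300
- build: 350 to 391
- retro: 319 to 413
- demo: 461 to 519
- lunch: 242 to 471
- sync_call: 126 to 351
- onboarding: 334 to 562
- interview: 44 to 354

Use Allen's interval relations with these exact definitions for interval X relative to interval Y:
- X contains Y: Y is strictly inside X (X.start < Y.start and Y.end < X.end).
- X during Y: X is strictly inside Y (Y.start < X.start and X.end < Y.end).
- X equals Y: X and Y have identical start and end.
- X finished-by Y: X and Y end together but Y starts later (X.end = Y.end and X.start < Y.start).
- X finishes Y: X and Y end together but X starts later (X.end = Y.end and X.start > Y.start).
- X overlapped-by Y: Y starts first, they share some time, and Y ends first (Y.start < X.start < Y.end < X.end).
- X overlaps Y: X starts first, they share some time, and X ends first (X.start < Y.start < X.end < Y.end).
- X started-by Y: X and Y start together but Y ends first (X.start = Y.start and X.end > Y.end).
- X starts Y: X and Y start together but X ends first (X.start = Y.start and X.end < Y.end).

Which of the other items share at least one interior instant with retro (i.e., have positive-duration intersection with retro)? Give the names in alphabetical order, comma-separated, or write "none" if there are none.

Target retro = [319, 413].
build [350, 391] → during → yes.
demo [461, 519] → after → no.
handoff [239, 369] → overlaps → yes.
interview [44, 354] → overlaps → yes.
lunch [242, 471] → contains → yes.
onboarding [334, 562] → overlapped-by → yes.
planning [226, 300] → before → no.
standup [237, 456] → contains → yes.
sync_call [126, 351] → overlaps → yes.
Result: build, handoff, interview, lunch, onboarding, standup, sync_call.

build, handoff, interview, lunch, onboarding, standup, sync_call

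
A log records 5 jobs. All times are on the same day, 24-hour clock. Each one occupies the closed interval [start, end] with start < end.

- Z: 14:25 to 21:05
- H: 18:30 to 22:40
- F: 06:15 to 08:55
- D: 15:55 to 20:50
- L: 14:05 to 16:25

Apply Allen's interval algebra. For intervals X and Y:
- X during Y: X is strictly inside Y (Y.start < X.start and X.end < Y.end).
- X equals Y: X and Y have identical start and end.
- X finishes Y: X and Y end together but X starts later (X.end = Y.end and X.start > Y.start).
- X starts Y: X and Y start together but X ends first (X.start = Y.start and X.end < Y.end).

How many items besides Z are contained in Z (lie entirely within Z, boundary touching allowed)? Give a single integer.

1

Target Z = [14:25, 21:05].
D [15:55, 20:50] → during → counts.
F [06:15, 08:55] → before → no.
H [18:30, 22:40] → overlapped-by → no.
L [14:05, 16:25] → overlaps → no.
Total: 1.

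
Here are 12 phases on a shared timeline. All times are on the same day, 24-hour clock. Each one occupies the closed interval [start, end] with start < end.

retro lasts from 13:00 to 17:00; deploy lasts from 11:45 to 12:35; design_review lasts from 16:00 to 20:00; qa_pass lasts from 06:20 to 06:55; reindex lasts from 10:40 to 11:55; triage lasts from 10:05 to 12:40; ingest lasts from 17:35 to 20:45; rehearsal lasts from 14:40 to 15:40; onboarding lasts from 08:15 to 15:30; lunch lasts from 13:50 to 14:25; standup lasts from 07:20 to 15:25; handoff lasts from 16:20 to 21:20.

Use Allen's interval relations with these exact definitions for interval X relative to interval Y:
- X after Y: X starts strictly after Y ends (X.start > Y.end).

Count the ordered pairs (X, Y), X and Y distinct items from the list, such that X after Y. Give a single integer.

Checking all 132 ordered pairs for relation 'after'; matching pairs in alphabetical order:
(deploy, qa_pass): deploy after qa_pass ✓
(design_review, deploy): design_review after deploy ✓
(design_review, lunch): design_review after lunch ✓
(design_review, onboarding): design_review after onboarding ✓
(design_review, qa_pass): design_review after qa_pass ✓
(design_review, rehearsal): design_review after rehearsal ✓
(design_review, reindex): design_review after reindex ✓
(design_review, standup): design_review after standup ✓
(design_review, triage): design_review after triage ✓
(handoff, deploy): handoff after deploy ✓
(handoff, lunch): handoff after lunch ✓
(handoff, onboarding): handoff after onboarding ✓
(handoff, qa_pass): handoff after qa_pass ✓
(handoff, rehearsal): handoff after rehearsal ✓
(handoff, reindex): handoff after reindex ✓
(handoff, standup): handoff after standup ✓
(handoff, triage): handoff after triage ✓
(ingest, deploy): ingest after deploy ✓
(ingest, lunch): ingest after lunch ✓
(ingest, onboarding): ingest after onboarding ✓
(ingest, qa_pass): ingest after qa_pass ✓
(ingest, rehearsal): ingest after rehearsal ✓
(ingest, reindex): ingest after reindex ✓
(ingest, retro): ingest after retro ✓
... plus 19 further pairs not listed.
Count: 43.

43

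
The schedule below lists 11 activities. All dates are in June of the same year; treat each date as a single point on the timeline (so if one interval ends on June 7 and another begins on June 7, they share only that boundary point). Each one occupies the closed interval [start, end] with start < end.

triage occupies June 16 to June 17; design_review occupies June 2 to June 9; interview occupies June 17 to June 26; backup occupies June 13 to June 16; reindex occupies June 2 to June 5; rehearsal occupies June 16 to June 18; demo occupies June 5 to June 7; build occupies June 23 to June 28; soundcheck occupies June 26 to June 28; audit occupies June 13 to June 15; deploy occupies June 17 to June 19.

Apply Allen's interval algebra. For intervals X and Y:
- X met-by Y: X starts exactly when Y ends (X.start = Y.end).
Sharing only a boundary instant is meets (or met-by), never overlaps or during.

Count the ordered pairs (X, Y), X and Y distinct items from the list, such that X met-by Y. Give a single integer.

6

Checking all 110 ordered pairs for relation 'met-by'; matching pairs in alphabetical order:
(demo, reindex): demo met-by reindex ✓
(deploy, triage): deploy met-by triage ✓
(interview, triage): interview met-by triage ✓
(rehearsal, backup): rehearsal met-by backup ✓
(soundcheck, interview): soundcheck met-by interview ✓
(triage, backup): triage met-by backup ✓
Count: 6.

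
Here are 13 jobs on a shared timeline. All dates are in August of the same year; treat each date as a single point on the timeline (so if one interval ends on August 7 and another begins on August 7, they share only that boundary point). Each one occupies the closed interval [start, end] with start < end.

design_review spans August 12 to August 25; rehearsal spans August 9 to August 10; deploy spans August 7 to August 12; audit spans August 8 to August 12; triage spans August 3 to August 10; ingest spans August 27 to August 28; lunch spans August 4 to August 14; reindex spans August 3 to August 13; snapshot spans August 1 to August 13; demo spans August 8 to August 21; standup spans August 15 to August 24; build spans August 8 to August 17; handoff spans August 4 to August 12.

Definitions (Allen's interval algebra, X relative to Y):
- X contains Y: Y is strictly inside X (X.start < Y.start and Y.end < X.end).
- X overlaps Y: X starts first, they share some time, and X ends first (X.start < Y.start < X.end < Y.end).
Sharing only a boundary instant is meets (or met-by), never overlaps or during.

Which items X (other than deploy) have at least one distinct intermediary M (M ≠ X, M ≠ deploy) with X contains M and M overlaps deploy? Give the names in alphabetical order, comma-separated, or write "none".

Target deploy = [August 7, August 12].
Intermediaries M with M overlaps deploy: triage.
Via triage — items with X contains triage: snapshot.
Union: snapshot.

snapshot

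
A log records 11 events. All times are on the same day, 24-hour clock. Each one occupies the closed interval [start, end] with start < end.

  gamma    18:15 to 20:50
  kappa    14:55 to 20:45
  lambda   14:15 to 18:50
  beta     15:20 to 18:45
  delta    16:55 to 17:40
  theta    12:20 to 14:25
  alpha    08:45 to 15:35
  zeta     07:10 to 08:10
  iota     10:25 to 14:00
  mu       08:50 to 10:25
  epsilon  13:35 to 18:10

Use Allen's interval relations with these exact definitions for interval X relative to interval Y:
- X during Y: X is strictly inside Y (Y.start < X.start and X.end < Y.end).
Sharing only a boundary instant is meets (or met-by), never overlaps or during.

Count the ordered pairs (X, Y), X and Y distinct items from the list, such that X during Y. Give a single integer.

Checking all 110 ordered pairs for relation 'during'; matching pairs in alphabetical order:
(beta, kappa): beta during kappa ✓
(beta, lambda): beta during lambda ✓
(delta, beta): delta during beta ✓
(delta, epsilon): delta during epsilon ✓
(delta, kappa): delta during kappa ✓
(delta, lambda): delta during lambda ✓
(iota, alpha): iota during alpha ✓
(mu, alpha): mu during alpha ✓
(theta, alpha): theta during alpha ✓
Count: 9.

9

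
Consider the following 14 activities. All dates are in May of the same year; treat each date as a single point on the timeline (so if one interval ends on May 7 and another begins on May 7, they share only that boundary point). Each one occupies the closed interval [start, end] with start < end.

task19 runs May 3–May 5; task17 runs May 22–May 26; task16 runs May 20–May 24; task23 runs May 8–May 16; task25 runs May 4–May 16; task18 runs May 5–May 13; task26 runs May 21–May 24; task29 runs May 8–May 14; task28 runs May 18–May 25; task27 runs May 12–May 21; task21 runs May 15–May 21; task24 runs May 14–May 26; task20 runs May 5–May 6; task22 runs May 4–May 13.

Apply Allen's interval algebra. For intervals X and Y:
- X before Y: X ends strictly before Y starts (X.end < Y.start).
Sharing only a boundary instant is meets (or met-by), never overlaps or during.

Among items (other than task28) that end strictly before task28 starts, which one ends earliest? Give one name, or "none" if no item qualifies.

task19

Target task28 = [May 18, May 25].
task16 [May 20, May 24] → during → excluded.
task17 [May 22, May 26] → overlapped-by → excluded.
task18 [May 5, May 13] → before → candidate.
task19 [May 3, May 5] → before → candidate.
task20 [May 5, May 6] → before → candidate.
task21 [May 15, May 21] → overlaps → excluded.
task22 [May 4, May 13] → before → candidate.
task23 [May 8, May 16] → before → candidate.
task24 [May 14, May 26] → contains → excluded.
task25 [May 4, May 16] → before → candidate.
task26 [May 21, May 24] → during → excluded.
task27 [May 12, May 21] → overlaps → excluded.
task29 [May 8, May 14] → before → candidate.
Among candidates, earliest end is May 5 → task19.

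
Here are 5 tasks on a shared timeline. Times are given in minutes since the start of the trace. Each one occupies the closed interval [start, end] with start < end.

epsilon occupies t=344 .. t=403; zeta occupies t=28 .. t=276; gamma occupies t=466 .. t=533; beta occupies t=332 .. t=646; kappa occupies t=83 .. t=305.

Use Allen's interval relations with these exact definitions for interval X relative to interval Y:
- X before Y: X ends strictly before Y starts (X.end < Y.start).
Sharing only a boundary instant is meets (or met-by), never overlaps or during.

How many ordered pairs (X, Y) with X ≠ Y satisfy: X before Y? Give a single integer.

Checking all 20 ordered pairs for relation 'before'; matching pairs in alphabetical order:
(epsilon, gamma): epsilon before gamma ✓
(kappa, beta): kappa before beta ✓
(kappa, epsilon): kappa before epsilon ✓
(kappa, gamma): kappa before gamma ✓
(zeta, beta): zeta before beta ✓
(zeta, epsilon): zeta before epsilon ✓
(zeta, gamma): zeta before gamma ✓
Count: 7.

7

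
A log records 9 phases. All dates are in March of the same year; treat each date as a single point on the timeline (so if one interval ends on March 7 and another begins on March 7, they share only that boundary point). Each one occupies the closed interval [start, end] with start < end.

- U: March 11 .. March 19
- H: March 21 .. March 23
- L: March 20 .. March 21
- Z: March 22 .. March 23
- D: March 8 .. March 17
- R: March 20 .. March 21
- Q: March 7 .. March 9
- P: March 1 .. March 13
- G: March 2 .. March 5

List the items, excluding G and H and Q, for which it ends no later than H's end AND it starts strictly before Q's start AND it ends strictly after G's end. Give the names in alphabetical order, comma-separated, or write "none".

P

Conditions: its end is no later than H's end (X.end <= March 23) AND its start is strictly before Q's start (X.start < March 7) AND its end is strictly after G's end (X.end > March 5).
D: end March 17 <= March 23? ✓; start March 8 < March 7? ✗; end March 17 > March 5? ✓ → no.
L: end March 21 <= March 23? ✓; start March 20 < March 7? ✗; end March 21 > March 5? ✓ → no.
P: end March 13 <= March 23? ✓; start March 1 < March 7? ✓; end March 13 > March 5? ✓ → yes.
R: end March 21 <= March 23? ✓; start March 20 < March 7? ✗; end March 21 > March 5? ✓ → no.
U: end March 19 <= March 23? ✓; start March 11 < March 7? ✗; end March 19 > March 5? ✓ → no.
Z: end March 23 <= March 23? ✓; start March 22 < March 7? ✗; end March 23 > March 5? ✓ → no.
Result: P.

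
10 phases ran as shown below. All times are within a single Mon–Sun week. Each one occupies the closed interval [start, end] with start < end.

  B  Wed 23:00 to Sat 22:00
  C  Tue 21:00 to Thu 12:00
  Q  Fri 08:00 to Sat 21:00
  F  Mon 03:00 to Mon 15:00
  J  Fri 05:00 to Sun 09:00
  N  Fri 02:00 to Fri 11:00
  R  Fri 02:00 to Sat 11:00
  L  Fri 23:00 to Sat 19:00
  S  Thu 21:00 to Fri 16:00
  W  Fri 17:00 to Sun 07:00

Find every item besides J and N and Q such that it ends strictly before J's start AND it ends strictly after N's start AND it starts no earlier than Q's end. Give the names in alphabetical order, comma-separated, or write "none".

none

Conditions: its end is strictly before J's start (X.end < Fri 05:00) AND its end is strictly after N's start (X.end > Fri 02:00) AND its start is no earlier than Q's end (X.start >= Sat 21:00).
B: end Sat 22:00 < Fri 05:00? ✗; end Sat 22:00 > Fri 02:00? ✓; start Wed 23:00 >= Sat 21:00? ✗ → no.
C: end Thu 12:00 < Fri 05:00? ✓; end Thu 12:00 > Fri 02:00? ✗; start Tue 21:00 >= Sat 21:00? ✗ → no.
F: end Mon 15:00 < Fri 05:00? ✓; end Mon 15:00 > Fri 02:00? ✗; start Mon 03:00 >= Sat 21:00? ✗ → no.
L: end Sat 19:00 < Fri 05:00? ✗; end Sat 19:00 > Fri 02:00? ✓; start Fri 23:00 >= Sat 21:00? ✗ → no.
R: end Sat 11:00 < Fri 05:00? ✗; end Sat 11:00 > Fri 02:00? ✓; start Fri 02:00 >= Sat 21:00? ✗ → no.
S: end Fri 16:00 < Fri 05:00? ✗; end Fri 16:00 > Fri 02:00? ✓; start Thu 21:00 >= Sat 21:00? ✗ → no.
W: end Sun 07:00 < Fri 05:00? ✗; end Sun 07:00 > Fri 02:00? ✓; start Fri 17:00 >= Sat 21:00? ✗ → no.
Result: none.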